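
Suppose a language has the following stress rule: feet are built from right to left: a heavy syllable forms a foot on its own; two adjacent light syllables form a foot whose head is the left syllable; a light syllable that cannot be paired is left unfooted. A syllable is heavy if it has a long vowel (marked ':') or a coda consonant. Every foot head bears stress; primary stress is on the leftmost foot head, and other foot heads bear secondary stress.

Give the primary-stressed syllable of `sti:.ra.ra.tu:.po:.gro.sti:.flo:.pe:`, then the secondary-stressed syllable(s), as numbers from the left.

Weights: 1 sti: H, 2 ra L, 3 ra L, 4 tu: H, 5 po: H, 6 gro L, 7 sti: H, 8 flo: H, 9 pe: H.
Parse right to left (heavy = foot alone; LL = one foot; stranded L unfooted): (ˈsti:) (ˈra.ra) (ˈtu:) (ˈpo:) gro (ˈsti:) (ˈflo:) (ˈpe:).
Foot heads: 1, 2, 4, 5, 7, 8, 9.
Primary stress on the leftmost head = syllable 1.
Secondary stress on 2, 4, 5, 7, 8, 9: ˈsti:.ˌra.ra.ˌtu:.ˌpo:.gro.ˌsti:.ˌflo:.ˌpe:.

primary 1, secondary 2, 4, 5, 7, 8, 9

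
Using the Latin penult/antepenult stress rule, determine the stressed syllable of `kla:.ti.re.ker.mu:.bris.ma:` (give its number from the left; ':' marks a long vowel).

Classical Latin: stress the penult if heavy (long vowel or closed), else the antepenult.
Weights: 5 mu: H, 6 bris H, 7 ma: H.
The penult (syllable 6, bris) is heavy, so it takes stress.
Stress on syllable 6: kla:.ti.re.ker.mu:.ˈbris.ma:.

6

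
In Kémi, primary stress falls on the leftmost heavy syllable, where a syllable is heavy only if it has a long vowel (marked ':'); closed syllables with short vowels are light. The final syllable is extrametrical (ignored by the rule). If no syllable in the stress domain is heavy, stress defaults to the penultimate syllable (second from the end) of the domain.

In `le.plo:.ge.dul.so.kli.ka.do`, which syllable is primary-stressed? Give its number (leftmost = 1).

2

The final syllable (8, do) is extrametrical; the stress domain is syllables 1–7.
Weights: 1 le L, 2 plo: H, 3 ge L, 4 dul L, 5 so L, 6 kli L, 7 ka L.
Heavy syllables in the domain: 2. The leftmost is syllable 2 (plo:).
Primary stress: syllable 2 → le.ˈplo:.ge.dul.so.kli.ka.do.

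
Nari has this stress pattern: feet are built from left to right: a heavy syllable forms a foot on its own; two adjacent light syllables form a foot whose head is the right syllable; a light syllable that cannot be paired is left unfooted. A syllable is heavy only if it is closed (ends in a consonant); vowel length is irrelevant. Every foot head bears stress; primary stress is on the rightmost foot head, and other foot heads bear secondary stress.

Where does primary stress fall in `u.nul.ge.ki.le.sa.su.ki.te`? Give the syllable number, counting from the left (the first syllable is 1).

Weights: 1 u L, 2 nul H, 3 ge L, 4 ki L, 5 le L, 6 sa L, 7 su L, 8 ki L, 9 te L.
Parse left to right (heavy = foot alone; LL = one foot; stranded L unfooted): u (ˈnul) (ge.ˈki) (le.ˈsa) (su.ˈki) te.
Foot heads: 2, 4, 6, 8.
Primary stress on the rightmost head = syllable 8.
Primary stress: syllable 8 → u.nul.ge.ki.le.sa.su.ˈki.te.

8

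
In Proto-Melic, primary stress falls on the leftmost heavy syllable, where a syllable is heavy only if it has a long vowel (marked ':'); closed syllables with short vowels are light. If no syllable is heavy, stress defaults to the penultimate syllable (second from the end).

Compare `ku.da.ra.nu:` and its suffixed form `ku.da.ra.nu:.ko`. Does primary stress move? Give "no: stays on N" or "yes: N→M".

no: stays on 4

Base `ku.da.ra.nu:` (4 syllables):
  Weights: 1 ku L, 2 da L, 3 ra L, 4 nu: H.
  Heavy syllables in the domain: 4. The leftmost is syllable 4 (nu:).
  → primary stress on syllable 4.
Suffixed `ku.da.ra.nu:.ko` (5 syllables):
  Weights: 1 ku L, 2 da L, 3 ra L, 4 nu: H, 5 ko L.
  Heavy syllables in the domain: 4. The leftmost is syllable 4 (nu:).
  → primary stress on syllable 4.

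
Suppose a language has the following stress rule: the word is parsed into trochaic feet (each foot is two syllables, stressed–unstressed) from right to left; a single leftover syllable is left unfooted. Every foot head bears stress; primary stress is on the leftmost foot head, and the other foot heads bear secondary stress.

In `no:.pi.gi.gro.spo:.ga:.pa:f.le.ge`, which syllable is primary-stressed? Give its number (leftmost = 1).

Parse right to left into trochaic (ˈσσ) feet: no: (ˈpi.gi) (ˈgro.spo:) (ˈga:.pa:f) (ˈle.ge). Syllable 1 is left unfooted.
Foot heads (stressed positions): 2, 4, 6, 8.
End Rule Leftmost: primary stress on the leftmost head = syllable 2.
Primary stress: syllable 2 → no:.ˈpi.gi.gro.spo:.ga:.pa:f.le.ge.

2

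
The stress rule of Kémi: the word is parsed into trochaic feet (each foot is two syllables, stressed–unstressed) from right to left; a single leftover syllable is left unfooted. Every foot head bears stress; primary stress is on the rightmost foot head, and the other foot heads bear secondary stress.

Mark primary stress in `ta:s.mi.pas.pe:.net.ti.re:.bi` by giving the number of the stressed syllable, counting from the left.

Parse right to left into trochaic (ˈσσ) feet: (ˈta:s.mi) (ˈpas.pe:) (ˈnet.ti) (ˈre:.bi).
Foot heads (stressed positions): 1, 3, 5, 7.
End Rule Rightmost: primary stress on the rightmost head = syllable 7.
Primary stress: syllable 7 → ta:s.mi.pas.pe:.net.ti.ˈre:.bi.

7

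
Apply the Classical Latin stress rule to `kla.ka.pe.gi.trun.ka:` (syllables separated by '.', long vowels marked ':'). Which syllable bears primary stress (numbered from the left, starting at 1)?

Classical Latin: stress the penult if heavy (long vowel or closed), else the antepenult.
Weights: 4 gi L, 5 trun H, 6 ka: H.
The penult (syllable 5, trun) is heavy, so it takes stress.
Stress on syllable 5: kla.ka.pe.gi.ˈtrun.ka:.

5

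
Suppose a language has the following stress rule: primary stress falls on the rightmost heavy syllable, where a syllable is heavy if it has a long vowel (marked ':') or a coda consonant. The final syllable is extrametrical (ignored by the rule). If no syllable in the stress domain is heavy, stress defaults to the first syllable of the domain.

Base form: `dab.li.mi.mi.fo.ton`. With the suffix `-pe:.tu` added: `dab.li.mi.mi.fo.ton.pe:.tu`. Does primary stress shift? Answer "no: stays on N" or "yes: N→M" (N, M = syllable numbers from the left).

yes: 1→7

Base `dab.li.mi.mi.fo.ton` (6 syllables):
  The final syllable (6, ton) is extrametrical; the stress domain is syllables 1–5.
  Weights: 1 dab H, 2 li L, 3 mi L, 4 mi L, 5 fo L.
  Heavy syllables in the domain: 1. The rightmost is syllable 1 (dab).
  → primary stress on syllable 1.
Suffixed `dab.li.mi.mi.fo.ton.pe:.tu` (8 syllables):
  The final syllable (8, tu) is extrametrical; the stress domain is syllables 1–7.
  Weights: 1 dab H, 2 li L, 3 mi L, 4 mi L, 5 fo L, 6 ton H, 7 pe: H.
  Heavy syllables in the domain: 1, 6, 7. The rightmost is syllable 7 (pe:).
  → primary stress on syllable 7.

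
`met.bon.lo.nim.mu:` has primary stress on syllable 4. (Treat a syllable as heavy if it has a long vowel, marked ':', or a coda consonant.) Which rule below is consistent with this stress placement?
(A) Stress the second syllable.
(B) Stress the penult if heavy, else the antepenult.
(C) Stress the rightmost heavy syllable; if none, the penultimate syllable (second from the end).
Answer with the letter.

B

Rule A → syllable 2 (observed: 4).
Rule B → syllable 4 ✓.
Rule C → syllable 5 (observed: 4).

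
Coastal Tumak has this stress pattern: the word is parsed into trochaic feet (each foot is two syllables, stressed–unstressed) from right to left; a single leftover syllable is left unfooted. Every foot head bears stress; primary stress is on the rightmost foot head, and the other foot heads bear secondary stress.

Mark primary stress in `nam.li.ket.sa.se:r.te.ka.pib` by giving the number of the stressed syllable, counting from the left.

7

Parse right to left into trochaic (ˈσσ) feet: (ˈnam.li) (ˈket.sa) (ˈse:r.te) (ˈka.pib).
Foot heads (stressed positions): 1, 3, 5, 7.
End Rule Rightmost: primary stress on the rightmost head = syllable 7.
Primary stress: syllable 7 → nam.li.ket.sa.se:r.te.ˈka.pib.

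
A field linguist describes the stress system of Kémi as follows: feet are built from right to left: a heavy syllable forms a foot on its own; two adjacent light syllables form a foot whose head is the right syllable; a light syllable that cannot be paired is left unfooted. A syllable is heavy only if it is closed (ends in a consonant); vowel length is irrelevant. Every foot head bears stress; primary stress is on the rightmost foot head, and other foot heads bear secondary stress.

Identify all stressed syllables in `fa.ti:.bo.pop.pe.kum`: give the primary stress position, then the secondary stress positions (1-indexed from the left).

primary 6, secondary 3, 4

Weights: 1 fa L, 2 ti: L, 3 bo L, 4 pop H, 5 pe L, 6 kum H.
Parse right to left (heavy = foot alone; LL = one foot; stranded L unfooted): fa (ti:.ˈbo) (ˈpop) pe (ˈkum).
Foot heads: 3, 4, 6.
Primary stress on the rightmost head = syllable 6.
Secondary stress on 3, 4: fa.ti:.ˌbo.ˌpop.pe.ˈkum.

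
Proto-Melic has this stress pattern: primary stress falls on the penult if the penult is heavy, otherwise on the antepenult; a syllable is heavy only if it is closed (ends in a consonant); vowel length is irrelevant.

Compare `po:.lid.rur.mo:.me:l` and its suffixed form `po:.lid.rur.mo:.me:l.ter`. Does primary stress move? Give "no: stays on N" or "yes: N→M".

Base `po:.lid.rur.mo:.me:l` (5 syllables):
  Weights: 3 rur H, 4 mo: L, 5 me:l H.
  The penult (syllable 4, mo:) is light, so stress falls on the antepenult (syllable 3, rur).
  → primary stress on syllable 3.
Suffixed `po:.lid.rur.mo:.me:l.ter` (6 syllables):
  Weights: 4 mo: L, 5 me:l H, 6 ter H.
  The penult (syllable 5, me:l) is heavy, so it takes stress.
  → primary stress on syllable 5.

yes: 3→5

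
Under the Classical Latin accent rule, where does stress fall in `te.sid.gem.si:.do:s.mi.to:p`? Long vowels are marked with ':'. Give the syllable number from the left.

Classical Latin: stress the penult if heavy (long vowel or closed), else the antepenult.
Weights: 5 do:s H, 6 mi L, 7 to:p H.
The penult (syllable 6, mi) is light, so stress falls on the antepenult (syllable 5, do:s).
Stress on syllable 5: te.sid.gem.si:.ˈdo:s.mi.to:p.

5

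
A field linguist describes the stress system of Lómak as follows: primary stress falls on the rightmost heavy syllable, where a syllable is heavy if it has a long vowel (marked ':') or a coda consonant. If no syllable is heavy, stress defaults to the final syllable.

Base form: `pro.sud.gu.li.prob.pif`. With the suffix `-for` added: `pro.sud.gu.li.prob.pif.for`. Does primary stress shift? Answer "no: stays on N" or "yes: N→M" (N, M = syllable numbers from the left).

yes: 6→7

Base `pro.sud.gu.li.prob.pif` (6 syllables):
  Weights: 1 pro L, 2 sud H, 3 gu L, 4 li L, 5 prob H, 6 pif H.
  Heavy syllables in the domain: 2, 5, 6. The rightmost is syllable 6 (pif).
  → primary stress on syllable 6.
Suffixed `pro.sud.gu.li.prob.pif.for` (7 syllables):
  Weights: 1 pro L, 2 sud H, 3 gu L, 4 li L, 5 prob H, 6 pif H, 7 for H.
  Heavy syllables in the domain: 2, 5, 6, 7. The rightmost is syllable 7 (for).
  → primary stress on syllable 7.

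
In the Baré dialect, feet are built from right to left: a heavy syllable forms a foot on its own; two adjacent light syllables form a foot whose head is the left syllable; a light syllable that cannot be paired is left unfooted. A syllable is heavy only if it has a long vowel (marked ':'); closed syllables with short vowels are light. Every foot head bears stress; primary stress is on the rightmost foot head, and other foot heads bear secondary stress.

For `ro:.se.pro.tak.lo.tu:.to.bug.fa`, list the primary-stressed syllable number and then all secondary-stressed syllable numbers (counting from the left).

Weights: 1 ro: H, 2 se L, 3 pro L, 4 tak L, 5 lo L, 6 tu: H, 7 to L, 8 bug L, 9 fa L.
Parse right to left (heavy = foot alone; LL = one foot; stranded L unfooted): (ˈro:) (ˈse.pro) (ˈtak.lo) (ˈtu:) to (ˈbug.fa).
Foot heads: 1, 2, 4, 6, 8.
Primary stress on the rightmost head = syllable 8.
Secondary stress on 1, 2, 4, 6: ˌro:.ˌse.pro.ˌtak.lo.ˌtu:.to.ˈbug.fa.

primary 8, secondary 1, 2, 4, 6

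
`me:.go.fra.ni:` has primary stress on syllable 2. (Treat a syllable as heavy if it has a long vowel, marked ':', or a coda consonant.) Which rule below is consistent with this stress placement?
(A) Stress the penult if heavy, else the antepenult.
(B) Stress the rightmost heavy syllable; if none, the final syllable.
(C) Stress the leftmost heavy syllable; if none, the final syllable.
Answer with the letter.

Rule A → syllable 2 ✓.
Rule B → syllable 4 (observed: 2).
Rule C → syllable 1 (observed: 2).

A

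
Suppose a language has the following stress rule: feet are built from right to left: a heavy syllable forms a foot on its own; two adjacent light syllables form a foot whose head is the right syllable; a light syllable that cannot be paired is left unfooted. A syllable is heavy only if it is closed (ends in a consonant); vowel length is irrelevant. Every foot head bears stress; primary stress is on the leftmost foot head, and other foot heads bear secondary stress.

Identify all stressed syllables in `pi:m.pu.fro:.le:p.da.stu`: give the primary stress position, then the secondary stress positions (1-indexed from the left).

primary 1, secondary 3, 4, 6

Weights: 1 pi:m H, 2 pu L, 3 fro: L, 4 le:p H, 5 da L, 6 stu L.
Parse right to left (heavy = foot alone; LL = one foot; stranded L unfooted): (ˈpi:m) (pu.ˈfro:) (ˈle:p) (da.ˈstu).
Foot heads: 1, 3, 4, 6.
Primary stress on the leftmost head = syllable 1.
Secondary stress on 3, 4, 6: ˈpi:m.pu.ˌfro:.ˌle:p.da.ˌstu.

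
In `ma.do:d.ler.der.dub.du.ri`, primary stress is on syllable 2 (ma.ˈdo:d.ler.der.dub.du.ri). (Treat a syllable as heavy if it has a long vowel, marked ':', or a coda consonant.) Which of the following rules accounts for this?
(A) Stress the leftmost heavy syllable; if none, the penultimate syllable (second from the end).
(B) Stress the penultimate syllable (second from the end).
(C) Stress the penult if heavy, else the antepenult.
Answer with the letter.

A

Rule A → syllable 2 ✓.
Rule B → syllable 6 (observed: 2).
Rule C → syllable 5 (observed: 2).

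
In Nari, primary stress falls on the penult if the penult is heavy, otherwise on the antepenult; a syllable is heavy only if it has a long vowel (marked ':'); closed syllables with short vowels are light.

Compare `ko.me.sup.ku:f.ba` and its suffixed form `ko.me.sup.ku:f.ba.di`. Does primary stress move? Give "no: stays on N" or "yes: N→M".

Base `ko.me.sup.ku:f.ba` (5 syllables):
  Weights: 3 sup L, 4 ku:f H, 5 ba L.
  The penult (syllable 4, ku:f) is heavy, so it takes stress.
  → primary stress on syllable 4.
Suffixed `ko.me.sup.ku:f.ba.di` (6 syllables):
  Weights: 4 ku:f H, 5 ba L, 6 di L.
  The penult (syllable 5, ba) is light, so stress falls on the antepenult (syllable 4, ku:f).
  → primary stress on syllable 4.

no: stays on 4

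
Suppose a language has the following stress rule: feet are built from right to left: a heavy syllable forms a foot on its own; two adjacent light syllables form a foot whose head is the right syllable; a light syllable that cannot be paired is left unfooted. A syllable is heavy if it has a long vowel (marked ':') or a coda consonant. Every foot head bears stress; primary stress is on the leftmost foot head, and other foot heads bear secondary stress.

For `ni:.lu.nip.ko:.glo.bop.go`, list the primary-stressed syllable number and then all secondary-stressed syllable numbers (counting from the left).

primary 1, secondary 3, 4, 6

Weights: 1 ni: H, 2 lu L, 3 nip H, 4 ko: H, 5 glo L, 6 bop H, 7 go L.
Parse right to left (heavy = foot alone; LL = one foot; stranded L unfooted): (ˈni:) lu (ˈnip) (ˈko:) glo (ˈbop) go.
Foot heads: 1, 3, 4, 6.
Primary stress on the leftmost head = syllable 1.
Secondary stress on 3, 4, 6: ˈni:.lu.ˌnip.ˌko:.glo.ˌbop.go.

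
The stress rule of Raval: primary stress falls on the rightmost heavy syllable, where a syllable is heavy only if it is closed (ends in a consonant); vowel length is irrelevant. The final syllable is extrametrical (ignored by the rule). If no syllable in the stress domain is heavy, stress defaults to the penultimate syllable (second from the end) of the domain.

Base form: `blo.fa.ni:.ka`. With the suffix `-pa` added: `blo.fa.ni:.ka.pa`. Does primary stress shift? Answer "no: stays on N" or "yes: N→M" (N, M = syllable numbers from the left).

Base `blo.fa.ni:.ka` (4 syllables):
  The final syllable (4, ka) is extrametrical; the stress domain is syllables 1–3.
  Weights: 1 blo L, 2 fa L, 3 ni: L.
  No heavy syllable in the domain; default to the penultimate syllable (second from the end) of the domain = syllable 2.
  → primary stress on syllable 2.
Suffixed `blo.fa.ni:.ka.pa` (5 syllables):
  The final syllable (5, pa) is extrametrical; the stress domain is syllables 1–4.
  Weights: 1 blo L, 2 fa L, 3 ni: L, 4 ka L.
  No heavy syllable in the domain; default to the penultimate syllable (second from the end) of the domain = syllable 3.
  → primary stress on syllable 3.

yes: 2→3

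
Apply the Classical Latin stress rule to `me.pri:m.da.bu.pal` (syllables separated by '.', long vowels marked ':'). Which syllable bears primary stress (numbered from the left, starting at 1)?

Classical Latin: stress the penult if heavy (long vowel or closed), else the antepenult.
Weights: 3 da L, 4 bu L, 5 pal H.
The penult (syllable 4, bu) is light, so stress falls on the antepenult (syllable 3, da).
Stress on syllable 3: me.pri:m.ˈda.bu.pal.

3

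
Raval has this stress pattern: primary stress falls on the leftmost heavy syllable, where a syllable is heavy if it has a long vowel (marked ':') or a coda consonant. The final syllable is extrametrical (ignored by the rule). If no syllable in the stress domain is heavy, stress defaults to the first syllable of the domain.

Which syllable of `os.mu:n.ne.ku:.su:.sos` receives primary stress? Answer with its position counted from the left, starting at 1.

The final syllable (6, sos) is extrametrical; the stress domain is syllables 1–5.
Weights: 1 os H, 2 mu:n H, 3 ne L, 4 ku: H, 5 su: H.
Heavy syllables in the domain: 1, 2, 4, 5. The leftmost is syllable 1 (os).
Primary stress: syllable 1 → ˈos.mu:n.ne.ku:.su:.sos.

1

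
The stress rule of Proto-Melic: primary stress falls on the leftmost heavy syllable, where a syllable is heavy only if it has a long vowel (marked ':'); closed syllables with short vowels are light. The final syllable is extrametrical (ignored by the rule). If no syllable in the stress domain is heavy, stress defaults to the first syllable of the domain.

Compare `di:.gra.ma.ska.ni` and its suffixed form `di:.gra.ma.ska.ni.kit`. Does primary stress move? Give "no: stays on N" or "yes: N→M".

Base `di:.gra.ma.ska.ni` (5 syllables):
  The final syllable (5, ni) is extrametrical; the stress domain is syllables 1–4.
  Weights: 1 di: H, 2 gra L, 3 ma L, 4 ska L.
  Heavy syllables in the domain: 1. The leftmost is syllable 1 (di:).
  → primary stress on syllable 1.
Suffixed `di:.gra.ma.ska.ni.kit` (6 syllables):
  The final syllable (6, kit) is extrametrical; the stress domain is syllables 1–5.
  Weights: 1 di: H, 2 gra L, 3 ma L, 4 ska L, 5 ni L.
  Heavy syllables in the domain: 1. The leftmost is syllable 1 (di:).
  → primary stress on syllable 1.

no: stays on 1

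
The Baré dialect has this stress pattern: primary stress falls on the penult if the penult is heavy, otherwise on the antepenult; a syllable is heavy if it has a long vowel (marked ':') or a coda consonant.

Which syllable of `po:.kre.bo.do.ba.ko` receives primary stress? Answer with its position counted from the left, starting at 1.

Weights: 4 do L, 5 ba L, 6 ko L.
The penult (syllable 5, ba) is light, so stress falls on the antepenult (syllable 4, do).
Primary stress: syllable 4 → po:.kre.bo.ˈdo.ba.ko.

4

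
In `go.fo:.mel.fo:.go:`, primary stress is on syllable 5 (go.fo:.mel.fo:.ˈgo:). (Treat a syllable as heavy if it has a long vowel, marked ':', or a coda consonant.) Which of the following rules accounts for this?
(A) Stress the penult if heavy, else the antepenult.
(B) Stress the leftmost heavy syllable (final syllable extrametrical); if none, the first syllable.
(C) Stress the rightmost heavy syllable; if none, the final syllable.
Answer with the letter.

C

Rule A → syllable 4 (observed: 5).
Rule B → syllable 2 (observed: 5).
Rule C → syllable 5 ✓.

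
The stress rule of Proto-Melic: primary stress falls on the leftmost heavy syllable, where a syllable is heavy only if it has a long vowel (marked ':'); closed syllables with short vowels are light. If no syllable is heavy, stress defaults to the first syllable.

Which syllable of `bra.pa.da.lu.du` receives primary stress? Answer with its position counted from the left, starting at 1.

1

Weights: 1 bra L, 2 pa L, 3 da L, 4 lu L, 5 du L.
No heavy syllable in the domain; default to the first syllable = syllable 1.
Primary stress: syllable 1 → ˈbra.pa.da.lu.du.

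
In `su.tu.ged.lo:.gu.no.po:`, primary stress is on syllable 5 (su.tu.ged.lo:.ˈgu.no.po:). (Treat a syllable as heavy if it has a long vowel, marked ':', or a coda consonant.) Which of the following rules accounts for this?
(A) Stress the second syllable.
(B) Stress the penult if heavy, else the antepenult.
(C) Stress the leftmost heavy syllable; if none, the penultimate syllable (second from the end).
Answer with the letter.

B

Rule A → syllable 2 (observed: 5).
Rule B → syllable 5 ✓.
Rule C → syllable 3 (observed: 5).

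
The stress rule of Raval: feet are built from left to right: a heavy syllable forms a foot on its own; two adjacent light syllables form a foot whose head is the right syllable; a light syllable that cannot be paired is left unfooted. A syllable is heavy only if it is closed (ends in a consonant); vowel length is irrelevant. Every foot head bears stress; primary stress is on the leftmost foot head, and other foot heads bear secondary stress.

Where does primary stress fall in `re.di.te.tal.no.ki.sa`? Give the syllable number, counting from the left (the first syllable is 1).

Weights: 1 re L, 2 di L, 3 te L, 4 tal H, 5 no L, 6 ki L, 7 sa L.
Parse left to right (heavy = foot alone; LL = one foot; stranded L unfooted): (re.ˈdi) te (ˈtal) (no.ˈki) sa.
Foot heads: 2, 4, 6.
Primary stress on the leftmost head = syllable 2.
Primary stress: syllable 2 → re.ˈdi.te.tal.no.ki.sa.

2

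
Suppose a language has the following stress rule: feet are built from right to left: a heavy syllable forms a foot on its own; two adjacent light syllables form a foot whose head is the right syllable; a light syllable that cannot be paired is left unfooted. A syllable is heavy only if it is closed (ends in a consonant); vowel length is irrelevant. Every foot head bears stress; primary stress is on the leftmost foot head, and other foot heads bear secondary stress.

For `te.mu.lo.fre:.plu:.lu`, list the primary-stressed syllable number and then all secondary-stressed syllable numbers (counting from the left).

primary 2, secondary 4, 6

Weights: 1 te L, 2 mu L, 3 lo L, 4 fre: L, 5 plu: L, 6 lu L.
Parse right to left (heavy = foot alone; LL = one foot; stranded L unfooted): (te.ˈmu) (lo.ˈfre:) (plu:.ˈlu).
Foot heads: 2, 4, 6.
Primary stress on the leftmost head = syllable 2.
Secondary stress on 4, 6: te.ˈmu.lo.ˌfre:.plu:.ˌlu.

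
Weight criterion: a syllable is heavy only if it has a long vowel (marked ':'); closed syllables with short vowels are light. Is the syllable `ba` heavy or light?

`ba`: short vowel, open (no coda). Short vowel → light.

light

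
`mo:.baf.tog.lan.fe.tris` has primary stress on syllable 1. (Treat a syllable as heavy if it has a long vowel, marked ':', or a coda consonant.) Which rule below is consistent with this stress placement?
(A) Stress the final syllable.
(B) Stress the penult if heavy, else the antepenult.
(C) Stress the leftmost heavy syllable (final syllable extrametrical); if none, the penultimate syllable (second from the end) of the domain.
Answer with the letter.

C

Rule A → syllable 6 (observed: 1).
Rule B → syllable 4 (observed: 1).
Rule C → syllable 1 ✓.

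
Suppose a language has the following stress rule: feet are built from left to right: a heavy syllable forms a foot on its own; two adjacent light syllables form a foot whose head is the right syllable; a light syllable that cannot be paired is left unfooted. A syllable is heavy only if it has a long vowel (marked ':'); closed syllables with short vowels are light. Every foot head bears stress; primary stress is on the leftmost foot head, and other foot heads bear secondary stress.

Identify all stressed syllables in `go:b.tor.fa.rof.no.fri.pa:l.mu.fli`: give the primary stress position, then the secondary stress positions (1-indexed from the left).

Weights: 1 go:b H, 2 tor L, 3 fa L, 4 rof L, 5 no L, 6 fri L, 7 pa:l H, 8 mu L, 9 fli L.
Parse left to right (heavy = foot alone; LL = one foot; stranded L unfooted): (ˈgo:b) (tor.ˈfa) (rof.ˈno) fri (ˈpa:l) (mu.ˈfli).
Foot heads: 1, 3, 5, 7, 9.
Primary stress on the leftmost head = syllable 1.
Secondary stress on 3, 5, 7, 9: ˈgo:b.tor.ˌfa.rof.ˌno.fri.ˌpa:l.mu.ˌfli.

primary 1, secondary 3, 5, 7, 9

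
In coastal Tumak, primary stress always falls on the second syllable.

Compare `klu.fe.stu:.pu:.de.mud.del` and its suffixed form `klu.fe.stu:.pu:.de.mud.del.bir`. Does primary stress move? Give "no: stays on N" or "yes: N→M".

no: stays on 2

Base `klu.fe.stu:.pu:.de.mud.del` (7 syllables):
  The word has 7 syllables; the second syllable is syllable 2 (fe).
  → primary stress on syllable 2.
Suffixed `klu.fe.stu:.pu:.de.mud.del.bir` (8 syllables):
  The word has 8 syllables; the second syllable is syllable 2 (fe).
  → primary stress on syllable 2.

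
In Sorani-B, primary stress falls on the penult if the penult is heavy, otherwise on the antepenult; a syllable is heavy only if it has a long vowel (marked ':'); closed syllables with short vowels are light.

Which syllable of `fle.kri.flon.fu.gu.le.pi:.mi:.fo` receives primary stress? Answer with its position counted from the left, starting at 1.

8

Weights: 7 pi: H, 8 mi: H, 9 fo L.
The penult (syllable 8, mi:) is heavy, so it takes stress.
Primary stress: syllable 8 → fle.kri.flon.fu.gu.le.pi:.ˈmi:.fo.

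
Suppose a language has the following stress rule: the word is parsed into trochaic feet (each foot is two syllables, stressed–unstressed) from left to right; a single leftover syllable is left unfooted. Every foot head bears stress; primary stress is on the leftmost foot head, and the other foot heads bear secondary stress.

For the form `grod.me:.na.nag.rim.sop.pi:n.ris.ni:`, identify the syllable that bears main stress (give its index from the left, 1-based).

1

Parse left to right into trochaic (ˈσσ) feet: (ˈgrod.me:) (ˈna.nag) (ˈrim.sop) (ˈpi:n.ris) ni:. Syllable 9 is left unfooted.
Foot heads (stressed positions): 1, 3, 5, 7.
End Rule Leftmost: primary stress on the leftmost head = syllable 1.
Primary stress: syllable 1 → ˈgrod.me:.na.nag.rim.sop.pi:n.ris.ni:.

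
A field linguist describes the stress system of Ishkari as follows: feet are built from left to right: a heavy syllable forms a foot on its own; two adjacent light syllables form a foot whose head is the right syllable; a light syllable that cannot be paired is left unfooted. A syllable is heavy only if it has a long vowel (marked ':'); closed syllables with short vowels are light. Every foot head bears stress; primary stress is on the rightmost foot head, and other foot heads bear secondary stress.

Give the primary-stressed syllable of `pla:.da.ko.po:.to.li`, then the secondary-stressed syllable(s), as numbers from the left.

Weights: 1 pla: H, 2 da L, 3 ko L, 4 po: H, 5 to L, 6 li L.
Parse left to right (heavy = foot alone; LL = one foot; stranded L unfooted): (ˈpla:) (da.ˈko) (ˈpo:) (to.ˈli).
Foot heads: 1, 3, 4, 6.
Primary stress on the rightmost head = syllable 6.
Secondary stress on 1, 3, 4: ˌpla:.da.ˌko.ˌpo:.to.ˈli.

primary 6, secondary 1, 3, 4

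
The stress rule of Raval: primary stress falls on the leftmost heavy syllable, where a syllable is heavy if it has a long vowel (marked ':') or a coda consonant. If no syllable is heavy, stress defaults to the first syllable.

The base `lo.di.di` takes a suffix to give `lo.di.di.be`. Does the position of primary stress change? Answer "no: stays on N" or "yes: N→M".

Base `lo.di.di` (3 syllables):
  Weights: 1 lo L, 2 di L, 3 di L.
  No heavy syllable in the domain; default to the first syllable = syllable 1.
  → primary stress on syllable 1.
Suffixed `lo.di.di.be` (4 syllables):
  Weights: 1 lo L, 2 di L, 3 di L, 4 be L.
  No heavy syllable in the domain; default to the first syllable = syllable 1.
  → primary stress on syllable 1.

no: stays on 1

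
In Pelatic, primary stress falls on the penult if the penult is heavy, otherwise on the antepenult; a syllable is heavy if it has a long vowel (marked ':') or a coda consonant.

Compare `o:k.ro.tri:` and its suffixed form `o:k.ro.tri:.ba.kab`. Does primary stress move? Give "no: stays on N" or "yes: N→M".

Base `o:k.ro.tri:` (3 syllables):
  Weights: 1 o:k H, 2 ro L, 3 tri: H.
  The penult (syllable 2, ro) is light, so stress falls on the antepenult (syllable 1, o:k).
  → primary stress on syllable 1.
Suffixed `o:k.ro.tri:.ba.kab` (5 syllables):
  Weights: 3 tri: H, 4 ba L, 5 kab H.
  The penult (syllable 4, ba) is light, so stress falls on the antepenult (syllable 3, tri:).
  → primary stress on syllable 3.

yes: 1→3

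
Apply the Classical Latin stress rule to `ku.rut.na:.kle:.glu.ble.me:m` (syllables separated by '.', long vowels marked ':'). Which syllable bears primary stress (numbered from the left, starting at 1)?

5

Classical Latin: stress the penult if heavy (long vowel or closed), else the antepenult.
Weights: 5 glu L, 6 ble L, 7 me:m H.
The penult (syllable 6, ble) is light, so stress falls on the antepenult (syllable 5, glu).
Stress on syllable 5: ku.rut.na:.kle:.ˈglu.ble.me:m.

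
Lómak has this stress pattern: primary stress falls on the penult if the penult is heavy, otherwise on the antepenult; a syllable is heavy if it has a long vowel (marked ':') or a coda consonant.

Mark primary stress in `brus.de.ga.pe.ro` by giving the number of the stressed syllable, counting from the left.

3

Weights: 3 ga L, 4 pe L, 5 ro L.
The penult (syllable 4, pe) is light, so stress falls on the antepenult (syllable 3, ga).
Primary stress: syllable 3 → brus.de.ˈga.pe.ro.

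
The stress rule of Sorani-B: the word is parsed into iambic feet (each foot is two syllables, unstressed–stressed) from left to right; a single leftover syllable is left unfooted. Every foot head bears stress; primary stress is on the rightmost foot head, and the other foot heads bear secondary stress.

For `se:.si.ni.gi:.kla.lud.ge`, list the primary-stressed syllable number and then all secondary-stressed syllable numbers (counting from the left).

primary 6, secondary 2, 4

Parse left to right into iambic (σˈσ) feet: (se:.ˈsi) (ni.ˈgi:) (kla.ˈlud) ge. Syllable 7 is left unfooted.
Foot heads (stressed positions): 2, 4, 6.
End Rule Rightmost: primary stress on the rightmost head = syllable 6.
Secondary stress on 2, 4: se:.ˌsi.ni.ˌgi:.kla.ˈlud.ge.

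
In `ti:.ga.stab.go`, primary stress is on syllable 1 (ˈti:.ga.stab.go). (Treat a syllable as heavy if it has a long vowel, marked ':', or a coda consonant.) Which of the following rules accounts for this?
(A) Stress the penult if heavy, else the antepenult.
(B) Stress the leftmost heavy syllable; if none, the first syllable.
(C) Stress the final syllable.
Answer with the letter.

B

Rule A → syllable 3 (observed: 1).
Rule B → syllable 1 ✓.
Rule C → syllable 4 (observed: 1).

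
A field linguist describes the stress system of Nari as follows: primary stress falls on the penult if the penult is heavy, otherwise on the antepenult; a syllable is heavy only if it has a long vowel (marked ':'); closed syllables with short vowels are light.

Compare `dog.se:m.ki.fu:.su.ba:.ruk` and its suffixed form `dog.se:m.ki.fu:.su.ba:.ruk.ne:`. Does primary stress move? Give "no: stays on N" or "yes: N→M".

Base `dog.se:m.ki.fu:.su.ba:.ruk` (7 syllables):
  Weights: 5 su L, 6 ba: H, 7 ruk L.
  The penult (syllable 6, ba:) is heavy, so it takes stress.
  → primary stress on syllable 6.
Suffixed `dog.se:m.ki.fu:.su.ba:.ruk.ne:` (8 syllables):
  Weights: 6 ba: H, 7 ruk L, 8 ne: H.
  The penult (syllable 7, ruk) is light, so stress falls on the antepenult (syllable 6, ba:).
  → primary stress on syllable 6.

no: stays on 6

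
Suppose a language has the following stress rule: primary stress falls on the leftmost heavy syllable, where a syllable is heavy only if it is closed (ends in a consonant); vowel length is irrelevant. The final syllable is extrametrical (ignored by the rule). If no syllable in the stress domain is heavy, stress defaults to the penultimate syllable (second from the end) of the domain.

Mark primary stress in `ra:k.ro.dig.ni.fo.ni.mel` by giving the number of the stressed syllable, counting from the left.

1

The final syllable (7, mel) is extrametrical; the stress domain is syllables 1–6.
Weights: 1 ra:k H, 2 ro L, 3 dig H, 4 ni L, 5 fo L, 6 ni L.
Heavy syllables in the domain: 1, 3. The leftmost is syllable 1 (ra:k).
Primary stress: syllable 1 → ˈra:k.ro.dig.ni.fo.ni.mel.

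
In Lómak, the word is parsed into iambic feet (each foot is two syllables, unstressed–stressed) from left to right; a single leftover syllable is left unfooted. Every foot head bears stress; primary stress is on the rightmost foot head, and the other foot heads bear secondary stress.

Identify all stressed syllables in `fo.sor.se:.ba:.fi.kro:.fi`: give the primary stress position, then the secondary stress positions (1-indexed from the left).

Parse left to right into iambic (σˈσ) feet: (fo.ˈsor) (se:.ˈba:) (fi.ˈkro:) fi. Syllable 7 is left unfooted.
Foot heads (stressed positions): 2, 4, 6.
End Rule Rightmost: primary stress on the rightmost head = syllable 6.
Secondary stress on 2, 4: fo.ˌsor.se:.ˌba:.fi.ˈkro:.fi.

primary 6, secondary 2, 4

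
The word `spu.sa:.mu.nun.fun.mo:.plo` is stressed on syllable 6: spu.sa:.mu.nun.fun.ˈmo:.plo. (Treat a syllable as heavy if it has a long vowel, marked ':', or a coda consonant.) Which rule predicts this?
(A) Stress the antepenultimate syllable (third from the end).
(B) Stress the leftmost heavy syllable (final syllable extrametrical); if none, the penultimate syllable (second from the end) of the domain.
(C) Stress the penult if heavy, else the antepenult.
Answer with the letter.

C

Rule A → syllable 5 (observed: 6).
Rule B → syllable 2 (observed: 6).
Rule C → syllable 6 ✓.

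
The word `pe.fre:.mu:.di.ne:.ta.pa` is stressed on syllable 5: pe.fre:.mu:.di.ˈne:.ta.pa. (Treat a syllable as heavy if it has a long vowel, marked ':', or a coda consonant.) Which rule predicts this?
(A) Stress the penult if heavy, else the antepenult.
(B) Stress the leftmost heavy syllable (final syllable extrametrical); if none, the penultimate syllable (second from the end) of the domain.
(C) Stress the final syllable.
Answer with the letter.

A

Rule A → syllable 5 ✓.
Rule B → syllable 2 (observed: 5).
Rule C → syllable 7 (observed: 5).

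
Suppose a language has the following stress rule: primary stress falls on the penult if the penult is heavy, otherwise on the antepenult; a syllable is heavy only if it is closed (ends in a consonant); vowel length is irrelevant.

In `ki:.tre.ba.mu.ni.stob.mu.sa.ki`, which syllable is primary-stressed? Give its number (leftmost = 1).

7

Weights: 7 mu L, 8 sa L, 9 ki L.
The penult (syllable 8, sa) is light, so stress falls on the antepenult (syllable 7, mu).
Primary stress: syllable 7 → ki:.tre.ba.mu.ni.stob.ˈmu.sa.ki.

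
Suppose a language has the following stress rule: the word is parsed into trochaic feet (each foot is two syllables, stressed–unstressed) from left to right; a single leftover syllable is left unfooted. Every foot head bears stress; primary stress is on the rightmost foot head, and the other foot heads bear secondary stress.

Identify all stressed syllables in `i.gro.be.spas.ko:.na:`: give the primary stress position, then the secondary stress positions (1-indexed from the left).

Parse left to right into trochaic (ˈσσ) feet: (ˈi.gro) (ˈbe.spas) (ˈko:.na:).
Foot heads (stressed positions): 1, 3, 5.
End Rule Rightmost: primary stress on the rightmost head = syllable 5.
Secondary stress on 1, 3: ˌi.gro.ˌbe.spas.ˈko:.na:.

primary 5, secondary 1, 3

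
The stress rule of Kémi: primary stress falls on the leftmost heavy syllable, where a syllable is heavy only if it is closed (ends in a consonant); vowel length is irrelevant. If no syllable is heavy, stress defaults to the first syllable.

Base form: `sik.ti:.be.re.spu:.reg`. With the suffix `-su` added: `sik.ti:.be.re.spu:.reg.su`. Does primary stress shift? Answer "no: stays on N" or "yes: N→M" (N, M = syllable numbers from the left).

Base `sik.ti:.be.re.spu:.reg` (6 syllables):
  Weights: 1 sik H, 2 ti: L, 3 be L, 4 re L, 5 spu: L, 6 reg H.
  Heavy syllables in the domain: 1, 6. The leftmost is syllable 1 (sik).
  → primary stress on syllable 1.
Suffixed `sik.ti:.be.re.spu:.reg.su` (7 syllables):
  Weights: 1 sik H, 2 ti: L, 3 be L, 4 re L, 5 spu: L, 6 reg H, 7 su L.
  Heavy syllables in the domain: 1, 6. The leftmost is syllable 1 (sik).
  → primary stress on syllable 1.

no: stays on 1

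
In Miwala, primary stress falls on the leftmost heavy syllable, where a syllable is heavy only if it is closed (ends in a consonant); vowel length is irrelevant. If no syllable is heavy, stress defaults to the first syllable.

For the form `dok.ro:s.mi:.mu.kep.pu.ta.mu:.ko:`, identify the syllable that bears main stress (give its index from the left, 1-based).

1

Weights: 1 dok H, 2 ro:s H, 3 mi: L, 4 mu L, 5 kep H, 6 pu L, 7 ta L, 8 mu: L, 9 ko: L.
Heavy syllables in the domain: 1, 2, 5. The leftmost is syllable 1 (dok).
Primary stress: syllable 1 → ˈdok.ro:s.mi:.mu.kep.pu.ta.mu:.ko:.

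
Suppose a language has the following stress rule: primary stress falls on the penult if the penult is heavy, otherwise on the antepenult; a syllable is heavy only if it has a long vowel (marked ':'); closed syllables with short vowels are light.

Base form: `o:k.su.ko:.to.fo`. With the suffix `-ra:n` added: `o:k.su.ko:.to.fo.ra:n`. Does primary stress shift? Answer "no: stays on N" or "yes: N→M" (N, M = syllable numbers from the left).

Base `o:k.su.ko:.to.fo` (5 syllables):
  Weights: 3 ko: H, 4 to L, 5 fo L.
  The penult (syllable 4, to) is light, so stress falls on the antepenult (syllable 3, ko:).
  → primary stress on syllable 3.
Suffixed `o:k.su.ko:.to.fo.ra:n` (6 syllables):
  Weights: 4 to L, 5 fo L, 6 ra:n H.
  The penult (syllable 5, fo) is light, so stress falls on the antepenult (syllable 4, to).
  → primary stress on syllable 4.

yes: 3→4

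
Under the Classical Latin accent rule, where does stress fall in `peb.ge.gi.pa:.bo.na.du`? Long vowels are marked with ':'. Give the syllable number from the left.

5

Classical Latin: stress the penult if heavy (long vowel or closed), else the antepenult.
Weights: 5 bo L, 6 na L, 7 du L.
The penult (syllable 6, na) is light, so stress falls on the antepenult (syllable 5, bo).
Stress on syllable 5: peb.ge.gi.pa:.ˈbo.na.du.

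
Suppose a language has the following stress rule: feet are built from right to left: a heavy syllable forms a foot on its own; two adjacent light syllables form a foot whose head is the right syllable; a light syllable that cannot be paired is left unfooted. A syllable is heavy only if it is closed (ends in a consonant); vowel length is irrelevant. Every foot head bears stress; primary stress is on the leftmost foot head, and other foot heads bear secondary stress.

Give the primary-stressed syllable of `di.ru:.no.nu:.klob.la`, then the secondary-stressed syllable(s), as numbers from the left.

Weights: 1 di L, 2 ru: L, 3 no L, 4 nu: L, 5 klob H, 6 la L.
Parse right to left (heavy = foot alone; LL = one foot; stranded L unfooted): (di.ˈru:) (no.ˈnu:) (ˈklob) la.
Foot heads: 2, 4, 5.
Primary stress on the leftmost head = syllable 2.
Secondary stress on 4, 5: di.ˈru:.no.ˌnu:.ˌklob.la.

primary 2, secondary 4, 5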